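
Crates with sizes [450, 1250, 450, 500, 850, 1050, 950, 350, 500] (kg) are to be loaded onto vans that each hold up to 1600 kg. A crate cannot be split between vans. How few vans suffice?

Total = 1250 + 1050 + 950 + 850 + 500 + 500 + 450 + 450 + 350 = 6350 kg.
Lower bound: ⌈6350/1600⌉ = 4 vans.
A packing using 5 vans:
  van 1: 1250 + 350 = 1600
  van 2: 1050 + 500 = 1550
  van 3: 950 + 500 = 1450
  van 4: 850 + 450 = 1300
  van 5: 450 = 450
No arrangement into 4 vans stays within capacity, so 5 is optimal.

5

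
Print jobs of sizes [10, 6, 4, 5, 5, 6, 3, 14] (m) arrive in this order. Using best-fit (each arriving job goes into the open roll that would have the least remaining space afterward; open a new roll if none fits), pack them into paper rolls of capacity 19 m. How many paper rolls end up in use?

  10 → roll 1 (new)  [load 10/19]
  6 → roll 1  [load 16/19]
  4 → roll 2 (new)  [load 4/19]
  5 → roll 2  [load 9/19]
  5 → roll 2  [load 14/19]
  6 → roll 3 (new)  [load 6/19]
  3 → roll 1  [load 19/19]
  14 → roll 4 (new)  [load 14/19]
4 paper rolls opened.

4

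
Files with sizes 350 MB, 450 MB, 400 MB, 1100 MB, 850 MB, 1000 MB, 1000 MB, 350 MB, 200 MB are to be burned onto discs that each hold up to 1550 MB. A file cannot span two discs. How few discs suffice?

Total = 1100 + 1000 + 1000 + 850 + 450 + 400 + 350 + 350 + 200 = 5700 MB.
Lower bound: ⌈5700/1550⌉ = 4 discs.
A packing using 4 discs:
  disc 1: 1100 + 450 = 1550
  disc 2: 1000 + 400 = 1400
  disc 3: 1000 + 350 + 200 = 1550
  disc 4: 850 + 350 = 1200
This matches the lower bound, so 4 is optimal.

4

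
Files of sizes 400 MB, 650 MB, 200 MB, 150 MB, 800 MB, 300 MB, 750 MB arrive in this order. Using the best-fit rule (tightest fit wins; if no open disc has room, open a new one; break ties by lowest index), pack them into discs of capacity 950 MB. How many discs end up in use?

4

  400 → disc 1 (new)  [load 400/950]
  650 → disc 2 (new)  [load 650/950]
  200 → disc 2  [load 850/950]
  150 → disc 1  [load 550/950]
  800 → disc 3 (new)  [load 800/950]
  300 → disc 1  [load 850/950]
  750 → disc 4 (new)  [load 750/950]
4 discs opened.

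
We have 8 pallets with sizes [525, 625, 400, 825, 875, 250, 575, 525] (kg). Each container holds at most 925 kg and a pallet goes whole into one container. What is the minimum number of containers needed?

6

Total = 875 + 825 + 625 + 575 + 525 + 525 + 400 + 250 = 4600 kg.
Lower bound: ⌈4600/925⌉ = 5 containers.
Also, 6 pallets each exceed 925/2 kg, and no two of those can share a container, so at least 6 containers are needed.
A packing using 6 containers:
  container 1: 875 = 875
  container 2: 825 = 825
  container 3: 625 + 250 = 875
  container 4: 575 = 575
  container 5: 525 + 400 = 925
  container 6: 525 = 525
This matches the lower bound, so 6 is optimal.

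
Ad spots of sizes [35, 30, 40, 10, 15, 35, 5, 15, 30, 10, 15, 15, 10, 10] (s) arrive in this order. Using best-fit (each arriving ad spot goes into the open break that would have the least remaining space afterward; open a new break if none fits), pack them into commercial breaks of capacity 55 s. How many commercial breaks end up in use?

  35 → break 1 (new)  [load 35/55]
  30 → break 2 (new)  [load 30/55]
  40 → break 3 (new)  [load 40/55]
  10 → break 3  [load 50/55]
  15 → break 1  [load 50/55]
  35 → break 4 (new)  [load 35/55]
  5 → break 1  [load 55/55]
  15 → break 4  [load 50/55]
  30 → break 5 (new)  [load 30/55]
  10 → break 2  [load 40/55]
  15 → break 2  [load 55/55]
  15 → break 5  [load 45/55]
  10 → break 5  [load 55/55]
  10 → break 6 (new)  [load 10/55]
6 commercial breaks opened.

6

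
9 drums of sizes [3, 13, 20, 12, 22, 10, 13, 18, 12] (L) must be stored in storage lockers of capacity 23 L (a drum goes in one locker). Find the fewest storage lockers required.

7

Total = 22 + 20 + 18 + 13 + 13 + 12 + 12 + 10 + 3 = 123 L.
Lower bound: ⌈123/23⌉ = 6 storage lockers.
Also, 7 drums each exceed 23/2 L, and no two of those can share a locker, so at least 7 storage lockers are needed.
A packing using 7 storage lockers:
  locker 1: 22 = 22
  locker 2: 20 + 3 = 23
  locker 3: 18 = 18
  locker 4: 13 + 10 = 23
  locker 5: 13 = 13
  locker 6: 12 = 12
  locker 7: 12 = 12
This matches the lower bound, so 7 is optimal.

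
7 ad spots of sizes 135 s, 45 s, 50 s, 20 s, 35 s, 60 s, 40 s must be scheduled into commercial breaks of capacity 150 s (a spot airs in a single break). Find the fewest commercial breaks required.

3

Total = 135 + 60 + 50 + 45 + 40 + 35 + 20 = 385 s.
Lower bound: ⌈385/150⌉ = 3 commercial breaks.
A packing using 3 commercial breaks:
  break 1: 135 = 135
  break 2: 60 + 50 + 40 = 150
  break 3: 45 + 35 + 20 = 100
This matches the lower bound, so 3 is optimal.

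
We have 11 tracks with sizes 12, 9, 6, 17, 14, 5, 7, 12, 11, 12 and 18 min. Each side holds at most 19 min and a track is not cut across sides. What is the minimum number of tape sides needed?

Total = 18 + 17 + 14 + 12 + 12 + 12 + 11 + 9 + 7 + 6 + 5 = 123 min.
Lower bound: ⌈123/19⌉ = 7 tape sides.
A packing using 8 tape sides:
  side 1: 18 = 18
  side 2: 17 = 17
  side 3: 14 + 5 = 19
  side 4: 12 + 7 = 19
  side 5: 12 + 6 = 18
  side 6: 12 = 12
  side 7: 11 = 11
  side 8: 9 = 9
No arrangement into 7 tape sides stays within capacity, so 8 is optimal.

8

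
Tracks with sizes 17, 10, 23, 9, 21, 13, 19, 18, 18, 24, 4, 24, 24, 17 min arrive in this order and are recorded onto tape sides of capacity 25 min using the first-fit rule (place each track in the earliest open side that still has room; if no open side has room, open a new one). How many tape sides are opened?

  17 → side 1 (new)  [load 17/25]
  10 → side 2 (new)  [load 10/25]
  23 → side 3 (new)  [load 23/25]
  9 → side 2  [load 19/25]
  21 → side 4 (new)  [load 21/25]
  13 → side 5 (new)  [load 13/25]
  19 → side 6 (new)  [load 19/25]
  18 → side 7 (new)  [load 18/25]
  18 → side 8 (new)  [load 18/25]
  24 → side 9 (new)  [load 24/25]
  4 → side 1  [load 21/25]
  24 → side 10 (new)  [load 24/25]
  24 → side 11 (new)  [load 24/25]
  17 → side 12 (new)  [load 17/25]
12 tape sides opened.

12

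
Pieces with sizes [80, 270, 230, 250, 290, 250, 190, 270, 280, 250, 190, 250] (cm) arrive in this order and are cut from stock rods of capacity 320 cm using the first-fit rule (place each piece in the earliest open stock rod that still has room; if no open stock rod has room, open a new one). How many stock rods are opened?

  80 → stock rod 1 (new)  [load 80/320]
  270 → stock rod 2 (new)  [load 270/320]
  230 → stock rod 1  [load 310/320]
  250 → stock rod 3 (new)  [load 250/320]
  290 → stock rod 4 (new)  [load 290/320]
  250 → stock rod 5 (new)  [load 250/320]
  190 → stock rod 6 (new)  [load 190/320]
  270 → stock rod 7 (new)  [load 270/320]
  280 → stock rod 8 (new)  [load 280/320]
  250 → stock rod 9 (new)  [load 250/320]
  190 → stock rod 10 (new)  [load 190/320]
  250 → stock rod 11 (new)  [load 250/320]
11 stock rods opened.

11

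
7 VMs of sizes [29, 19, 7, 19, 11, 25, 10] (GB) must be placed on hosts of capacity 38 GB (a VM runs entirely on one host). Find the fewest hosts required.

4

Total = 29 + 25 + 19 + 19 + 11 + 10 + 7 = 120 GB.
Lower bound: ⌈120/38⌉ = 4 hosts.
A packing using 4 hosts:
  host 1: 29 + 7 = 36
  host 2: 25 + 11 = 36
  host 3: 19 + 19 = 38
  host 4: 10 = 10
This matches the lower bound, so 4 is optimal.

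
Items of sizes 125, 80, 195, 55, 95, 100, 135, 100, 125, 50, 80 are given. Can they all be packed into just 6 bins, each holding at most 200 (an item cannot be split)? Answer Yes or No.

No

Total = 1140; ⌈1140/200⌉ = 6.
The bound of 6 does not rule out 6, but exhaustive search shows no assignment into 6 bins of capacity 200 exists — the minimum is 7.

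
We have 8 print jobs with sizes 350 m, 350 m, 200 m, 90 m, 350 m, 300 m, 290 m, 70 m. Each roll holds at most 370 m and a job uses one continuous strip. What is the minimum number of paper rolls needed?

6

Total = 350 + 350 + 350 + 300 + 290 + 200 + 90 + 70 = 2000 m.
Lower bound: ⌈2000/370⌉ = 6 paper rolls.
A packing using 6 paper rolls:
  roll 1: 350 = 350
  roll 2: 350 = 350
  roll 3: 350 = 350
  roll 4: 300 + 70 = 370
  roll 5: 290 = 290
  roll 6: 200 + 90 = 290
This matches the lower bound, so 6 is optimal.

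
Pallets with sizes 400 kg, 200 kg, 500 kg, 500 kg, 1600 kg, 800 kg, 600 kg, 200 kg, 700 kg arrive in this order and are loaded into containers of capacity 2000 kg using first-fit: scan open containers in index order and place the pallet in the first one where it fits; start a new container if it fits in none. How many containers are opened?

4

  400 → container 1 (new)  [load 400/2000]
  200 → container 1  [load 600/2000]
  500 → container 1  [load 1100/2000]
  500 → container 1  [load 1600/2000]
  1600 → container 2 (new)  [load 1600/2000]
  800 → container 3 (new)  [load 800/2000]
  600 → container 3  [load 1400/2000]
  200 → container 1  [load 1800/2000]
  700 → container 4 (new)  [load 700/2000]
4 containers opened.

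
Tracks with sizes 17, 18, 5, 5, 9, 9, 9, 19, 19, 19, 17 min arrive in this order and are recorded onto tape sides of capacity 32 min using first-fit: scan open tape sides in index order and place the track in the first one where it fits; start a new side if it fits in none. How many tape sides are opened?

  17 → side 1 (new)  [load 17/32]
  18 → side 2 (new)  [load 18/32]
  5 → side 1  [load 22/32]
  5 → side 1  [load 27/32]
  9 → side 2  [load 27/32]
  9 → side 3 (new)  [load 9/32]
  9 → side 3  [load 18/32]
  19 → side 4 (new)  [load 19/32]
  19 → side 5 (new)  [load 19/32]
  19 → side 6 (new)  [load 19/32]
  17 → side 7 (new)  [load 17/32]
7 tape sides opened.

7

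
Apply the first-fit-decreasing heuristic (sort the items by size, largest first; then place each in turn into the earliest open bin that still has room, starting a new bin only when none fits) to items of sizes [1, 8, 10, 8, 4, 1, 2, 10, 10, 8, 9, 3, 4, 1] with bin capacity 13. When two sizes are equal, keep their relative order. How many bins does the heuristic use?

7

Sorted descending: 10, 10, 10, 9, 8, 8, 8, 4, 4, 3, 2, 1, 1, 1.
  10 → bin 1 (new)  [load 10/13]
  10 → bin 2 (new)  [load 10/13]
  10 → bin 3 (new)  [load 10/13]
  9 → bin 4 (new)  [load 9/13]
  8 → bin 5 (new)  [load 8/13]
  8 → bin 6 (new)  [load 8/13]
  8 → bin 7 (new)  [load 8/13]
  4 → bin 4  [load 13/13]
  4 → bin 5  [load 12/13]
  3 → bin 1  [load 13/13]
  2 → bin 2  [load 12/13]
  1 → bin 2  [load 13/13]
  1 → bin 3  [load 11/13]
  1 → bin 3  [load 12/13]
7 bins opened.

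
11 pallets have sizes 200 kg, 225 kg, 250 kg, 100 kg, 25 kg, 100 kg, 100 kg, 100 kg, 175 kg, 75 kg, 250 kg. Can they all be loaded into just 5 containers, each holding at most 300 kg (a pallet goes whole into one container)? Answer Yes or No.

Total = 1600 kg; ⌈1600/300⌉ = 6.
At least 6 containers are required, but only 5 are allowed.

No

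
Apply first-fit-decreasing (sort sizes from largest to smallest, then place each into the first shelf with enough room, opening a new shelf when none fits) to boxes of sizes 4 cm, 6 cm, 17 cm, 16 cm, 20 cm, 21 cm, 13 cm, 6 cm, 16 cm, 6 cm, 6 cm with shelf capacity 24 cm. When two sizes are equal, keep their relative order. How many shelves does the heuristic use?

6

Sorted descending: 21, 20, 17, 16, 16, 13, 6, 6, 6, 6, 4.
  21 → shelf 1 (new)  [load 21/24]
  20 → shelf 2 (new)  [load 20/24]
  17 → shelf 3 (new)  [load 17/24]
  16 → shelf 4 (new)  [load 16/24]
  16 → shelf 5 (new)  [load 16/24]
  13 → shelf 6 (new)  [load 13/24]
  6 → shelf 3  [load 23/24]
  6 → shelf 4  [load 22/24]
  6 → shelf 5  [load 22/24]
  6 → shelf 6  [load 19/24]
  4 → shelf 2  [load 24/24]
6 shelves opened.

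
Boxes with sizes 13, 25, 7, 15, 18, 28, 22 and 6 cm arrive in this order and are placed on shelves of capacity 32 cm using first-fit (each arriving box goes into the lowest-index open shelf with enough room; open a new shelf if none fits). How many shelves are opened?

  13 → shelf 1 (new)  [load 13/32]
  25 → shelf 2 (new)  [load 25/32]
  7 → shelf 1  [load 20/32]
  15 → shelf 3 (new)  [load 15/32]
  18 → shelf 4 (new)  [load 18/32]
  28 → shelf 5 (new)  [load 28/32]
  22 → shelf 6 (new)  [load 22/32]
  6 → shelf 1  [load 26/32]
6 shelves opened.

6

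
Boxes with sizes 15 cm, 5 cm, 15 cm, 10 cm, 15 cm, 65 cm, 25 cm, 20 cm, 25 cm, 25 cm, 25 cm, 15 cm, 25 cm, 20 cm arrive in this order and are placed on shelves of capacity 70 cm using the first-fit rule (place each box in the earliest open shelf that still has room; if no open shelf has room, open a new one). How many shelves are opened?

5

  15 → shelf 1 (new)  [load 15/70]
  5 → shelf 1  [load 20/70]
  15 → shelf 1  [load 35/70]
  10 → shelf 1  [load 45/70]
  15 → shelf 1  [load 60/70]
  65 → shelf 2 (new)  [load 65/70]
  25 → shelf 3 (new)  [load 25/70]
  20 → shelf 3  [load 45/70]
  25 → shelf 3  [load 70/70]
  25 → shelf 4 (new)  [load 25/70]
  25 → shelf 4  [load 50/70]
  15 → shelf 4  [load 65/70]
  25 → shelf 5 (new)  [load 25/70]
  20 → shelf 5  [load 45/70]
5 shelves opened.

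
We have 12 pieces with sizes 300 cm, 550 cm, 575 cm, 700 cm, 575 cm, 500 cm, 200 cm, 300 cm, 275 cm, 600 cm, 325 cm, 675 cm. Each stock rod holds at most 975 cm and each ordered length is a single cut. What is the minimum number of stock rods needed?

7

Total = 700 + 675 + 600 + 575 + 575 + 550 + 500 + 325 + 300 + 300 + 275 + 200 = 5575 cm.
Lower bound: ⌈5575/975⌉ = 6 stock rods.
Also, 7 pieces each exceed 975/2 cm, and no two of those can share a stock rod, so at least 7 stock rods are needed.
A packing using 7 stock rods:
  stock rod 1: 700 + 275 = 975
  stock rod 2: 675 + 300 = 975
  stock rod 3: 600 + 325 = 925
  stock rod 4: 575 + 300 = 875
  stock rod 5: 575 + 200 = 775
  stock rod 6: 550 = 550
  stock rod 7: 500 = 500
This matches the lower bound, so 7 is optimal.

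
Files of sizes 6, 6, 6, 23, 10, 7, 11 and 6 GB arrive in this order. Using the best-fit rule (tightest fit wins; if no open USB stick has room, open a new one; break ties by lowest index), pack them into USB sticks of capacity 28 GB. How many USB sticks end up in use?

  6 → USB stick 1 (new)  [load 6/28]
  6 → USB stick 1  [load 12/28]
  6 → USB stick 1  [load 18/28]
  23 → USB stick 2 (new)  [load 23/28]
  10 → USB stick 1  [load 28/28]
  7 → USB stick 3 (new)  [load 7/28]
  11 → USB stick 3  [load 18/28]
  6 → USB stick 3  [load 24/28]
3 USB sticks opened.

3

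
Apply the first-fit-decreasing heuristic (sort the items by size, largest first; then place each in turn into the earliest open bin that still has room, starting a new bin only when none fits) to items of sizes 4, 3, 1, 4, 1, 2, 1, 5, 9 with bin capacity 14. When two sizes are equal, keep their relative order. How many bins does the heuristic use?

Sorted descending: 9, 5, 4, 4, 3, 2, 1, 1, 1.
  9 → bin 1 (new)  [load 9/14]
  5 → bin 1  [load 14/14]
  4 → bin 2 (new)  [load 4/14]
  4 → bin 2  [load 8/14]
  3 → bin 2  [load 11/14]
  2 → bin 2  [load 13/14]
  1 → bin 2  [load 14/14]
  1 → bin 3 (new)  [load 1/14]
  1 → bin 3  [load 2/14]
3 bins opened.

3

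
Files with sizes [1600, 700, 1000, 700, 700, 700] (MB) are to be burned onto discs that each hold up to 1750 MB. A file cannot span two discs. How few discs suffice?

4

Total = 1600 + 1000 + 700 + 700 + 700 + 700 = 5400 MB.
Lower bound: ⌈5400/1750⌉ = 4 discs.
A packing using 4 discs:
  disc 1: 1600 = 1600
  disc 2: 1000 + 700 = 1700
  disc 3: 700 + 700 = 1400
  disc 4: 700 = 700
This matches the lower bound, so 4 is optimal.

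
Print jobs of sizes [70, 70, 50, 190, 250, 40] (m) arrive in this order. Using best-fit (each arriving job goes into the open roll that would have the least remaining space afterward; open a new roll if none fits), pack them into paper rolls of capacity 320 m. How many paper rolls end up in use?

  70 → roll 1 (new)  [load 70/320]
  70 → roll 1  [load 140/320]
  50 → roll 1  [load 190/320]
  190 → roll 2 (new)  [load 190/320]
  250 → roll 3 (new)  [load 250/320]
  40 → roll 3  [load 290/320]
3 paper rolls opened.

3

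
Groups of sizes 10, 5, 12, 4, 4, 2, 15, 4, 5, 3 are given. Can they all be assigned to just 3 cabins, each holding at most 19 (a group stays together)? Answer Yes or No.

Total = 64; ⌈64/19⌉ = 4.
At least 4 cabins are required, but only 3 are allowed.

No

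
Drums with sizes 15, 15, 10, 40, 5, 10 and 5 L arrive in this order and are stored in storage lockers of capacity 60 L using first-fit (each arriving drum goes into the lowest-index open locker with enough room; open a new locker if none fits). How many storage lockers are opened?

  15 → locker 1 (new)  [load 15/60]
  15 → locker 1  [load 30/60]
  10 → locker 1  [load 40/60]
  40 → locker 2 (new)  [load 40/60]
  5 → locker 1  [load 45/60]
  10 → locker 1  [load 55/60]
  5 → locker 1  [load 60/60]
2 storage lockers opened.

2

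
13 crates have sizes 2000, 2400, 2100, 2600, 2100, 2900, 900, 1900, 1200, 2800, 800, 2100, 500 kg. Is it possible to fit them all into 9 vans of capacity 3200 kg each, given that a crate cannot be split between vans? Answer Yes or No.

A valid assignment using 9 vans:
  van 1: 2900 = 2900
  van 2: 2800 = 2800
  van 3: 2600 + 500 = 3100
  van 4: 2400 + 800 = 3200
  van 5: 2100 + 900 = 3000
  van 6: 2100 = 2100
  van 7: 2100 = 2100
  van 8: 2000 + 1200 = 3200
  van 9: 1900 = 1900
Every load is within 3200 kg, so 9 vans suffice.

Yes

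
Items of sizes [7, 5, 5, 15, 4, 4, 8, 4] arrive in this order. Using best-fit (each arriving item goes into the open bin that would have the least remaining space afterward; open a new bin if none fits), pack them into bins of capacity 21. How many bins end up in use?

  7 → bin 1 (new)  [load 7/21]
  5 → bin 1  [load 12/21]
  5 → bin 1  [load 17/21]
  15 → bin 2 (new)  [load 15/21]
  4 → bin 1  [load 21/21]
  4 → bin 2  [load 19/21]
  8 → bin 3 (new)  [load 8/21]
  4 → bin 3  [load 12/21]
3 bins opened.

3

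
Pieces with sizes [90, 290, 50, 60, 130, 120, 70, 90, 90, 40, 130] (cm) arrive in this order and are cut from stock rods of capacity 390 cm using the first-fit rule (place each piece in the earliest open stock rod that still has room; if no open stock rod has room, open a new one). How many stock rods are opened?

4

  90 → stock rod 1 (new)  [load 90/390]
  290 → stock rod 1  [load 380/390]
  50 → stock rod 2 (new)  [load 50/390]
  60 → stock rod 2  [load 110/390]
  130 → stock rod 2  [load 240/390]
  120 → stock rod 2  [load 360/390]
  70 → stock rod 3 (new)  [load 70/390]
  90 → stock rod 3  [load 160/390]
  90 → stock rod 3  [load 250/390]
  40 → stock rod 3  [load 290/390]
  130 → stock rod 4 (new)  [load 130/390]
4 stock rods opened.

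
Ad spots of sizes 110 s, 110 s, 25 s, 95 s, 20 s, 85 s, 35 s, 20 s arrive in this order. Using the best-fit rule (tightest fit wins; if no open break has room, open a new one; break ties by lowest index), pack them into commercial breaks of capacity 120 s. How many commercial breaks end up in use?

5

  110 → break 1 (new)  [load 110/120]
  110 → break 2 (new)  [load 110/120]
  25 → break 3 (new)  [load 25/120]
  95 → break 3  [load 120/120]
  20 → break 4 (new)  [load 20/120]
  85 → break 4  [load 105/120]
  35 → break 5 (new)  [load 35/120]
  20 → break 5  [load 55/120]
5 commercial breaks opened.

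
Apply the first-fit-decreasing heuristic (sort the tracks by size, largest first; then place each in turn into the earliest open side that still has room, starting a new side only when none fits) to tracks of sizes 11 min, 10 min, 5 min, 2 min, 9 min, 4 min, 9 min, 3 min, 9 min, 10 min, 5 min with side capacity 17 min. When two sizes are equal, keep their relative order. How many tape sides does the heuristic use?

6

Sorted descending: 11, 10, 10, 9, 9, 9, 5, 5, 4, 3, 2.
  11 → side 1 (new)  [load 11/17]
  10 → side 2 (new)  [load 10/17]
  10 → side 3 (new)  [load 10/17]
  9 → side 4 (new)  [load 9/17]
  9 → side 5 (new)  [load 9/17]
  9 → side 6 (new)  [load 9/17]
  5 → side 1  [load 16/17]
  5 → side 2  [load 15/17]
  4 → side 3  [load 14/17]
  3 → side 3  [load 17/17]
  2 → side 2  [load 17/17]
6 tape sides opened.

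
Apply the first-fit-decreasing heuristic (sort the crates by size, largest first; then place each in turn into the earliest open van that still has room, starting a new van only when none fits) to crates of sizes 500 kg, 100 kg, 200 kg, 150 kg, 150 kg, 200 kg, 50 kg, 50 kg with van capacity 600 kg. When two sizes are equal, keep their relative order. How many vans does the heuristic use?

3

Sorted descending: 500, 200, 200, 150, 150, 100, 50, 50.
  500 → van 1 (new)  [load 500/600]
  200 → van 2 (new)  [load 200/600]
  200 → van 2  [load 400/600]
  150 → van 2  [load 550/600]
  150 → van 3 (new)  [load 150/600]
  100 → van 1  [load 600/600]
  50 → van 2  [load 600/600]
  50 → van 3  [load 200/600]
3 vans opened.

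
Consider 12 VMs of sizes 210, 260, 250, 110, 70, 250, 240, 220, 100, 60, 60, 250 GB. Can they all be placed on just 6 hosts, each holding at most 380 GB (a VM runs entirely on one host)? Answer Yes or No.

Total = 2080 GB; ⌈2080/380⌉ = 6.
7 VMs each exceed half the capacity and cannot share a host, forcing at least 7 hosts.
At least 7 hosts are required, but only 6 are allowed.

No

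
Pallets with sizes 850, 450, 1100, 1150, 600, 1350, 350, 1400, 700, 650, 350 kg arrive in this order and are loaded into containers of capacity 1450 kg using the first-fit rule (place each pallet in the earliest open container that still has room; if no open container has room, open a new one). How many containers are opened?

7

  850 → container 1 (new)  [load 850/1450]
  450 → container 1  [load 1300/1450]
  1100 → container 2 (new)  [load 1100/1450]
  1150 → container 3 (new)  [load 1150/1450]
  600 → container 4 (new)  [load 600/1450]
  1350 → container 5 (new)  [load 1350/1450]
  350 → container 2  [load 1450/1450]
  1400 → container 6 (new)  [load 1400/1450]
  700 → container 4  [load 1300/1450]
  650 → container 7 (new)  [load 650/1450]
  350 → container 7  [load 1000/1450]
7 containers opened.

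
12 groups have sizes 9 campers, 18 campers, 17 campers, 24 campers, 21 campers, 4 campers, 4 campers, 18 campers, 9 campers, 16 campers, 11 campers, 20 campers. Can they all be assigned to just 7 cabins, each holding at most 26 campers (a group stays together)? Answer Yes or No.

No

Total = 171 campers; ⌈171/26⌉ = 7.
The bound of 7 does not rule out 7, but exhaustive search shows no assignment into 7 cabins of capacity 26 campers exists — the minimum is 8.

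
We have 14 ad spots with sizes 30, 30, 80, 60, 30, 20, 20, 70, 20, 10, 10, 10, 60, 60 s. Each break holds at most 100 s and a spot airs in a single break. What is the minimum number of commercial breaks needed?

Total = 80 + 70 + 60 + 60 + 60 + 30 + 30 + 30 + 20 + 20 + 20 + 10 + 10 + 10 = 510 s.
Lower bound: ⌈510/100⌉ = 6 commercial breaks.
A packing using 6 commercial breaks:
  break 1: 80 + 20 = 100
  break 2: 70 + 30 = 100
  break 3: 60 + 30 + 10 = 100
  break 4: 60 + 30 + 10 = 100
  break 5: 60 + 20 + 20 = 100
  break 6: 10 = 10
This matches the lower bound, so 6 is optimal.

6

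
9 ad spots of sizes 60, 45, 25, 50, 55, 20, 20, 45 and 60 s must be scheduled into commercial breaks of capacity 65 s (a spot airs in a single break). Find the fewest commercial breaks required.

Total = 60 + 60 + 55 + 50 + 45 + 45 + 25 + 20 + 20 = 380 s.
Lower bound: ⌈380/65⌉ = 6 commercial breaks.
A packing using 7 commercial breaks:
  break 1: 60 = 60
  break 2: 60 = 60
  break 3: 55 = 55
  break 4: 50 = 50
  break 5: 45 + 20 = 65
  break 6: 45 + 20 = 65
  break 7: 25 = 25
No arrangement into 6 commercial breaks stays within capacity, so 7 is optimal.

7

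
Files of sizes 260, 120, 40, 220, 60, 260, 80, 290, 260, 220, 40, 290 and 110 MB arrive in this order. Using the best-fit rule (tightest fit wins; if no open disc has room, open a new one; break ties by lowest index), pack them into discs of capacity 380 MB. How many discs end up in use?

  260 → disc 1 (new)  [load 260/380]
  120 → disc 1  [load 380/380]
  40 → disc 2 (new)  [load 40/380]
  220 → disc 2  [load 260/380]
  60 → disc 2  [load 320/380]
  260 → disc 3 (new)  [load 260/380]
  80 → disc 3  [load 340/380]
  290 → disc 4 (new)  [load 290/380]
  260 → disc 5 (new)  [load 260/380]
  220 → disc 6 (new)  [load 220/380]
  40 → disc 3  [load 380/380]
  290 → disc 7 (new)  [load 290/380]
  110 → disc 5  [load 370/380]
7 discs opened.

7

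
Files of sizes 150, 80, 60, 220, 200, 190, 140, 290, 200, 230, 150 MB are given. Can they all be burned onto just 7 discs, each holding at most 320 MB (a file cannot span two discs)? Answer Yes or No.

Total = 1910 MB; ⌈1910/320⌉ = 6.
The bound of 6 does not rule out 7, but exhaustive search shows no assignment into 7 discs of capacity 320 MB exists — the minimum is 8.

No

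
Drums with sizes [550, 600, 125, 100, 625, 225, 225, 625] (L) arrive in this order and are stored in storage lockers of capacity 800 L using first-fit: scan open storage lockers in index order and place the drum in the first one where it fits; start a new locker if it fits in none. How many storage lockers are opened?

5

  550 → locker 1 (new)  [load 550/800]
  600 → locker 2 (new)  [load 600/800]
  125 → locker 1  [load 675/800]
  100 → locker 1  [load 775/800]
  625 → locker 3 (new)  [load 625/800]
  225 → locker 4 (new)  [load 225/800]
  225 → locker 4  [load 450/800]
  625 → locker 5 (new)  [load 625/800]
5 storage lockers opened.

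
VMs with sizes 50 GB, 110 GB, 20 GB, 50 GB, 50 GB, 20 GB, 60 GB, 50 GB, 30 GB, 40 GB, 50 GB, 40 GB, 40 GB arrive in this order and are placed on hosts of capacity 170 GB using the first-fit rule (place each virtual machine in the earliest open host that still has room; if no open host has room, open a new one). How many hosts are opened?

  50 → host 1 (new)  [load 50/170]
  110 → host 1  [load 160/170]
  20 → host 2 (new)  [load 20/170]
  50 → host 2  [load 70/170]
  50 → host 2  [load 120/170]
  20 → host 2  [load 140/170]
  60 → host 3 (new)  [load 60/170]
  50 → host 3  [load 110/170]
  30 → host 2  [load 170/170]
  40 → host 3  [load 150/170]
  50 → host 4 (new)  [load 50/170]
  40 → host 4  [load 90/170]
  40 → host 4  [load 130/170]
4 hosts opened.

4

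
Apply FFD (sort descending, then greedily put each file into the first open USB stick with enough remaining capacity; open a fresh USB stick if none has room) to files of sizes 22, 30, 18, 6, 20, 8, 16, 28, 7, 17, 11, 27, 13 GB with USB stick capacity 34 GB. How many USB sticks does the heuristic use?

7

Sorted descending: 30, 28, 27, 22, 20, 18, 17, 16, 13, 11, 8, 7, 6.
  30 → USB stick 1 (new)  [load 30/34]
  28 → USB stick 2 (new)  [load 28/34]
  27 → USB stick 3 (new)  [load 27/34]
  22 → USB stick 4 (new)  [load 22/34]
  20 → USB stick 5 (new)  [load 20/34]
  18 → USB stick 6 (new)  [load 18/34]
  17 → USB stick 7 (new)  [load 17/34]
  16 → USB stick 6  [load 34/34]
  13 → USB stick 5  [load 33/34]
  11 → USB stick 4  [load 33/34]
  8 → USB stick 7  [load 25/34]
  7 → USB stick 3  [load 34/34]
  6 → USB stick 2  [load 34/34]
7 USB sticks opened.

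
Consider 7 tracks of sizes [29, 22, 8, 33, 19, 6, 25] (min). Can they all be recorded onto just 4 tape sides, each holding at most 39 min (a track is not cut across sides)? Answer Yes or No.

Total = 142 min; ⌈142/39⌉ = 4.
The bound of 4 does not rule out 4, but exhaustive search shows no assignment into 4 tape sides of capacity 39 min exists — the minimum is 5.

No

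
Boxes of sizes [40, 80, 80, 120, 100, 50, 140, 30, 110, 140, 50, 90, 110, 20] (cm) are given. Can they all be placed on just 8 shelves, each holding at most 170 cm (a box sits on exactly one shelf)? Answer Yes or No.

Yes

A valid assignment using 8 shelves:
  shelf 1: 140 + 30 = 170
  shelf 2: 140 + 20 = 160
  shelf 3: 120 + 50 = 170
  shelf 4: 110 + 50 = 160
  shelf 5: 110 + 40 = 150
  shelf 6: 100 = 100
  shelf 7: 90 + 80 = 170
  shelf 8: 80 = 80
Every load is within 170 cm, so 8 shelves suffice.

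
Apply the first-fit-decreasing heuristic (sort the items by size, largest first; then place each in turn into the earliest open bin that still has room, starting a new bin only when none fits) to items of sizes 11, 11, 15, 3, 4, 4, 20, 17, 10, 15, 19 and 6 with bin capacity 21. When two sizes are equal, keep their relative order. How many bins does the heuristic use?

Sorted descending: 20, 19, 17, 15, 15, 11, 11, 10, 6, 4, 4, 3.
  20 → bin 1 (new)  [load 20/21]
  19 → bin 2 (new)  [load 19/21]
  17 → bin 3 (new)  [load 17/21]
  15 → bin 4 (new)  [load 15/21]
  15 → bin 5 (new)  [load 15/21]
  11 → bin 6 (new)  [load 11/21]
  11 → bin 7 (new)  [load 11/21]
  10 → bin 6  [load 21/21]
  6 → bin 4  [load 21/21]
  4 → bin 3  [load 21/21]
  4 → bin 5  [load 19/21]
  3 → bin 7  [load 14/21]
7 bins opened.

7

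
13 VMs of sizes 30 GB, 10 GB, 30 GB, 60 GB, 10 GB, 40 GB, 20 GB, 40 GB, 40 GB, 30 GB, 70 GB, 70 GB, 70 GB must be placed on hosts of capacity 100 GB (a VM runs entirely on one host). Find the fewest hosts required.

Total = 70 + 70 + 70 + 60 + 40 + 40 + 40 + 30 + 30 + 30 + 20 + 10 + 10 = 520 GB.
Lower bound: ⌈520/100⌉ = 6 hosts.
A packing using 6 hosts:
  host 1: 70 + 30 = 100
  host 2: 70 + 30 = 100
  host 3: 70 + 30 = 100
  host 4: 60 + 40 = 100
  host 5: 40 + 40 + 20 = 100
  host 6: 10 + 10 = 20
This matches the lower bound, so 6 is optimal.

6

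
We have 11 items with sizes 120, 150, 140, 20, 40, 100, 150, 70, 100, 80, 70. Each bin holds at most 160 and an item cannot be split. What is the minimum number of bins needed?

8

Total = 150 + 150 + 140 + 120 + 100 + 100 + 80 + 70 + 70 + 40 + 20 = 1040.
Lower bound: ⌈1040/160⌉ = 7 bins.
A packing using 8 bins:
  bin 1: 150 = 150
  bin 2: 150 = 150
  bin 3: 140 + 20 = 160
  bin 4: 120 + 40 = 160
  bin 5: 100 = 100
  bin 6: 100 = 100
  bin 7: 80 + 70 = 150
  bin 8: 70 = 70
No arrangement into 7 bins stays within capacity, so 8 is optimal.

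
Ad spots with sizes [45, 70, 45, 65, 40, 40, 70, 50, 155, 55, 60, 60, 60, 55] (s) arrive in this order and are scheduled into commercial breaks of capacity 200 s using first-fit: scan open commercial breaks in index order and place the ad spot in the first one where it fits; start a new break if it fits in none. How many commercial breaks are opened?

  45 → break 1 (new)  [load 45/200]
  70 → break 1  [load 115/200]
  45 → break 1  [load 160/200]
  65 → break 2 (new)  [load 65/200]
  40 → break 1  [load 200/200]
  40 → break 2  [load 105/200]
  70 → break 2  [load 175/200]
  50 → break 3 (new)  [load 50/200]
  155 → break 4 (new)  [load 155/200]
  55 → break 3  [load 105/200]
  60 → break 3  [load 165/200]
  60 → break 5 (new)  [load 60/200]
  60 → break 5  [load 120/200]
  55 → break 5  [load 175/200]
5 commercial breaks opened.

5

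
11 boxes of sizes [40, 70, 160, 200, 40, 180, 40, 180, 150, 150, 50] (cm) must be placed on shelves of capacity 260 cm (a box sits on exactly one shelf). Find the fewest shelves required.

6

Total = 200 + 180 + 180 + 160 + 150 + 150 + 70 + 50 + 40 + 40 + 40 = 1260 cm.
Lower bound: ⌈1260/260⌉ = 5 shelves.
Also, 6 boxes each exceed 130 cm, and no two of those can share a shelf, so at least 6 shelves are needed.
A packing using 6 shelves:
  shelf 1: 200 + 50 = 250
  shelf 2: 180 + 70 = 250
  shelf 3: 180 + 40 + 40 = 260
  shelf 4: 160 + 40 = 200
  shelf 5: 150 = 150
  shelf 6: 150 = 150
This matches the lower bound, so 6 is optimal.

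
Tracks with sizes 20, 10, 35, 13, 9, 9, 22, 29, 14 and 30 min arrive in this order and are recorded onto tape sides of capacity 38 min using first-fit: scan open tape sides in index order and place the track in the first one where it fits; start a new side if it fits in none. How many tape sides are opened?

  20 → side 1 (new)  [load 20/38]
  10 → side 1  [load 30/38]
  35 → side 2 (new)  [load 35/38]
  13 → side 3 (new)  [load 13/38]
  9 → side 3  [load 22/38]
  9 → side 3  [load 31/38]
  22 → side 4 (new)  [load 22/38]
  29 → side 5 (new)  [load 29/38]
  14 → side 4  [load 36/38]
  30 → side 6 (new)  [load 30/38]
6 tape sides opened.

6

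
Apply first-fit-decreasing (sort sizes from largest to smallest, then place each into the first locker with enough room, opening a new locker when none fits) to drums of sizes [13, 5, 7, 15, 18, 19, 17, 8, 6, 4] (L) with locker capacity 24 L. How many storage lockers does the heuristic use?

5

Sorted descending: 19, 18, 17, 15, 13, 8, 7, 6, 5, 4.
  19 → locker 1 (new)  [load 19/24]
  18 → locker 2 (new)  [load 18/24]
  17 → locker 3 (new)  [load 17/24]
  15 → locker 4 (new)  [load 15/24]
  13 → locker 5 (new)  [load 13/24]
  8 → locker 4  [load 23/24]
  7 → locker 3  [load 24/24]
  6 → locker 2  [load 24/24]
  5 → locker 1  [load 24/24]
  4 → locker 5  [load 17/24]
5 storage lockers opened.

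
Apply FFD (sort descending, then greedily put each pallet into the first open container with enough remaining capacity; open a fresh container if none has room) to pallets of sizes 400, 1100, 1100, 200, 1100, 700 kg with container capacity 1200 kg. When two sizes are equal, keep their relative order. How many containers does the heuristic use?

5

Sorted descending: 1100, 1100, 1100, 700, 400, 200.
  1100 → container 1 (new)  [load 1100/1200]
  1100 → container 2 (new)  [load 1100/1200]
  1100 → container 3 (new)  [load 1100/1200]
  700 → container 4 (new)  [load 700/1200]
  400 → container 4  [load 1100/1200]
  200 → container 5 (new)  [load 200/1200]
5 containers opened.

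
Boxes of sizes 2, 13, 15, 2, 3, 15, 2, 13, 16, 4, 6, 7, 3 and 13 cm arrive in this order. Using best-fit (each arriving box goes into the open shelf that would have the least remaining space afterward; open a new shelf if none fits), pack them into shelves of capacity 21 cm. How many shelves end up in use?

  2 → shelf 1 (new)  [load 2/21]
  13 → shelf 1  [load 15/21]
  15 → shelf 2 (new)  [load 15/21]
  2 → shelf 1  [load 17/21]
  3 → shelf 1  [load 20/21]
  15 → shelf 3 (new)  [load 15/21]
  2 → shelf 2  [load 17/21]
  13 → shelf 4 (new)  [load 13/21]
  16 → shelf 5 (new)  [load 16/21]
  4 → shelf 2  [load 21/21]
  6 → shelf 3  [load 21/21]
  7 → shelf 4  [load 20/21]
  3 → shelf 5  [load 19/21]
  13 → shelf 6 (new)  [load 13/21]
6 shelves opened.

6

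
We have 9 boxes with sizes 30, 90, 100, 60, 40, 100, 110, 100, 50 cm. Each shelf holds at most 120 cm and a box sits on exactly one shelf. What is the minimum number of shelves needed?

Total = 110 + 100 + 100 + 100 + 90 + 60 + 50 + 40 + 30 = 680 cm.
Lower bound: ⌈680/120⌉ = 6 shelves.
A packing using 7 shelves:
  shelf 1: 110 = 110
  shelf 2: 100 = 100
  shelf 3: 100 = 100
  shelf 4: 100 = 100
  shelf 5: 90 + 30 = 120
  shelf 6: 60 + 50 = 110
  shelf 7: 40 = 40
No arrangement into 6 shelves stays within capacity, so 7 is optimal.

7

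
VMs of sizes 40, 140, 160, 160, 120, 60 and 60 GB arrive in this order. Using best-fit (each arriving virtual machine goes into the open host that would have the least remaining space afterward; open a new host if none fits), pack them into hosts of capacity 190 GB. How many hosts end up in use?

  40 → host 1 (new)  [load 40/190]
  140 → host 1  [load 180/190]
  160 → host 2 (new)  [load 160/190]
  160 → host 3 (new)  [load 160/190]
  120 → host 4 (new)  [load 120/190]
  60 → host 4  [load 180/190]
  60 → host 5 (new)  [load 60/190]
5 hosts opened.

5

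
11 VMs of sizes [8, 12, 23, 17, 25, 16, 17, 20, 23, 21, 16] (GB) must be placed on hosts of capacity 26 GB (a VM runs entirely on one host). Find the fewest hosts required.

Total = 25 + 23 + 23 + 21 + 20 + 17 + 17 + 16 + 16 + 12 + 8 = 198 GB.
Lower bound: ⌈198/26⌉ = 8 hosts.
Also, 9 VMs each exceed 13 GB, and no two of those can share a host, so at least 9 hosts are needed.
A packing using 10 hosts:
  host 1: 25 = 25
  host 2: 23 = 23
  host 3: 23 = 23
  host 4: 21 = 21
  host 5: 20 = 20
  host 6: 17 + 8 = 25
  host 7: 17 = 17
  host 8: 16 = 16
  host 9: 16 = 16
  host 10: 12 = 12
No arrangement into 9 hosts stays within capacity, so 10 is optimal.

10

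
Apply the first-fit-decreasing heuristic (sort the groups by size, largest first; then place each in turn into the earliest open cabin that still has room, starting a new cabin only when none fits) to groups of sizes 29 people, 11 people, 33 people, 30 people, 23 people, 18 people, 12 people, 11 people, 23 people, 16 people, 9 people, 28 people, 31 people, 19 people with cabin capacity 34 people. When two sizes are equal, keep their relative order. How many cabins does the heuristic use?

10

Sorted descending: 33, 31, 30, 29, 28, 23, 23, 19, 18, 16, 12, 11, 11, 9.
  33 → cabin 1 (new)  [load 33/34]
  31 → cabin 2 (new)  [load 31/34]
  30 → cabin 3 (new)  [load 30/34]
  29 → cabin 4 (new)  [load 29/34]
  28 → cabin 5 (new)  [load 28/34]
  23 → cabin 6 (new)  [load 23/34]
  23 → cabin 7 (new)  [load 23/34]
  19 → cabin 8 (new)  [load 19/34]
  18 → cabin 9 (new)  [load 18/34]
  16 → cabin 9  [load 34/34]
  12 → cabin 8  [load 31/34]
  11 → cabin 6  [load 34/34]
  11 → cabin 7  [load 34/34]
  9 → cabin 10 (new)  [load 9/34]
10 cabins opened.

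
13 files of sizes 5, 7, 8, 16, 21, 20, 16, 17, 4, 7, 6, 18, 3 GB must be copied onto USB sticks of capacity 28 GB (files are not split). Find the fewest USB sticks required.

6

Total = 21 + 20 + 18 + 17 + 16 + 16 + 8 + 7 + 7 + 6 + 5 + 4 + 3 = 148 GB.
Lower bound: ⌈148/28⌉ = 6 USB sticks.
A packing using 6 USB sticks:
  USB stick 1: 21 + 7 = 28
  USB stick 2: 20 + 8 = 28
  USB stick 3: 18 + 7 + 3 = 28
  USB stick 4: 17 + 6 + 5 = 28
  USB stick 5: 16 + 4 = 20
  USB stick 6: 16 = 16
This matches the lower bound, so 6 is optimal.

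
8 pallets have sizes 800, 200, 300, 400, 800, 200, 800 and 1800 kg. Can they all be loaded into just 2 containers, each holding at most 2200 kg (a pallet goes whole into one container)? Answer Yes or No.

No

Total = 5300 kg; ⌈5300/2200⌉ = 3.
At least 3 containers are required, but only 2 are allowed.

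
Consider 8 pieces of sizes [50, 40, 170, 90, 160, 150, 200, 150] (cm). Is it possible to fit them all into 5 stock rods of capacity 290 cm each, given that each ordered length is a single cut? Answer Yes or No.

A valid assignment using 5 stock rods:
  stock rod 1: 200 + 90 = 290
  stock rod 2: 170 + 50 + 40 = 260
  stock rod 3: 160 = 160
  stock rod 4: 150 = 150
  stock rod 5: 150 = 150
Every load is within 290 cm, so 5 stock rods suffice.

Yes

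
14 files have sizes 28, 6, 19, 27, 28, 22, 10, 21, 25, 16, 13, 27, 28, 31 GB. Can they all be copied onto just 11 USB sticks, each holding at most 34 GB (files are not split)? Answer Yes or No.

A valid assignment using 11 USB sticks:
  USB stick 1: 31 = 31
  USB stick 2: 28 + 6 = 34
  USB stick 3: 28 = 28
  USB stick 4: 28 = 28
  USB stick 5: 27 = 27
  USB stick 6: 27 = 27
  USB stick 7: 25 = 25
  USB stick 8: 22 + 10 = 32
  USB stick 9: 21 + 13 = 34
  USB stick 10: 19 = 19
  USB stick 11: 16 = 16
Every load is within 34 GB, so 11 USB sticks suffice.

Yes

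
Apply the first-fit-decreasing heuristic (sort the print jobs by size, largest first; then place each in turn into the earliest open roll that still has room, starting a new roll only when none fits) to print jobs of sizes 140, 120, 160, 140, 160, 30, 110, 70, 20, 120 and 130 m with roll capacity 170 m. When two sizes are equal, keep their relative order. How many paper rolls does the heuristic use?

9

Sorted descending: 160, 160, 140, 140, 130, 120, 120, 110, 70, 30, 20.
  160 → roll 1 (new)  [load 160/170]
  160 → roll 2 (new)  [load 160/170]
  140 → roll 3 (new)  [load 140/170]
  140 → roll 4 (new)  [load 140/170]
  130 → roll 5 (new)  [load 130/170]
  120 → roll 6 (new)  [load 120/170]
  120 → roll 7 (new)  [load 120/170]
  110 → roll 8 (new)  [load 110/170]
  70 → roll 9 (new)  [load 70/170]
  30 → roll 3  [load 170/170]
  20 → roll 4  [load 160/170]
9 paper rolls opened.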